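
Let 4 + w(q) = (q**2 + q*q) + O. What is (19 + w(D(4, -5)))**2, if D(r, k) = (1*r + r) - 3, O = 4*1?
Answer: 4761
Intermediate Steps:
O = 4
D(r, k) = -3 + 2*r (D(r, k) = (r + r) - 3 = 2*r - 3 = -3 + 2*r)
w(q) = 2*q**2 (w(q) = -4 + ((q**2 + q*q) + 4) = -4 + ((q**2 + q**2) + 4) = -4 + (2*q**2 + 4) = -4 + (4 + 2*q**2) = 2*q**2)
(19 + w(D(4, -5)))**2 = (19 + 2*(-3 + 2*4)**2)**2 = (19 + 2*(-3 + 8)**2)**2 = (19 + 2*5**2)**2 = (19 + 2*25)**2 = (19 + 50)**2 = 69**2 = 4761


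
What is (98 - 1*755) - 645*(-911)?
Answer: 586938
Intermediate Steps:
(98 - 1*755) - 645*(-911) = (98 - 755) + 587595 = -657 + 587595 = 586938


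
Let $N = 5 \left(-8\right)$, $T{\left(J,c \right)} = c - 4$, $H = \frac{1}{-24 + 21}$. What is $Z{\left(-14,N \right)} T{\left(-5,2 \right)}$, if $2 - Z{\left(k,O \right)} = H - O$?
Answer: $\frac{226}{3} \approx 75.333$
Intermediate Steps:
$H = - \frac{1}{3}$ ($H = \frac{1}{-3} = - \frac{1}{3} \approx -0.33333$)
$T{\left(J,c \right)} = -4 + c$
$N = -40$
$Z{\left(k,O \right)} = \frac{7}{3} + O$ ($Z{\left(k,O \right)} = 2 - \left(- \frac{1}{3} - O\right) = 2 + \left(\frac{1}{3} + O\right) = \frac{7}{3} + O$)
$Z{\left(-14,N \right)} T{\left(-5,2 \right)} = \left(\frac{7}{3} - 40\right) \left(-4 + 2\right) = \left(- \frac{113}{3}\right) \left(-2\right) = \frac{226}{3}$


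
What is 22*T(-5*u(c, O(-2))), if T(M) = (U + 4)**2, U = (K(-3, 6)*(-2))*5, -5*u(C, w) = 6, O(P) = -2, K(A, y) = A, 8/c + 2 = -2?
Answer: 25432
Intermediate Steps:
c = -2 (c = 8/(-2 - 2) = 8/(-4) = 8*(-1/4) = -2)
u(C, w) = -6/5 (u(C, w) = -1/5*6 = -6/5)
U = 30 (U = -3*(-2)*5 = 6*5 = 30)
T(M) = 1156 (T(M) = (30 + 4)**2 = 34**2 = 1156)
22*T(-5*u(c, O(-2))) = 22*1156 = 25432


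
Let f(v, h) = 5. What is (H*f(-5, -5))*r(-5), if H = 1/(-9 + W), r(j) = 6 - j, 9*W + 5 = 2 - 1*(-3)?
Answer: -55/9 ≈ -6.1111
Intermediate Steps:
W = 0 (W = -5/9 + (2 - 1*(-3))/9 = -5/9 + (2 + 3)/9 = -5/9 + (⅑)*5 = -5/9 + 5/9 = 0)
H = -⅑ (H = 1/(-9 + 0) = 1/(-9) = -⅑ ≈ -0.11111)
(H*f(-5, -5))*r(-5) = (-⅑*5)*(6 - 1*(-5)) = -5*(6 + 5)/9 = -5/9*11 = -55/9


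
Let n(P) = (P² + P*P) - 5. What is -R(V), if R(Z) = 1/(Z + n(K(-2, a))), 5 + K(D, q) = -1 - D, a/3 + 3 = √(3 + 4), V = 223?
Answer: -1/250 ≈ -0.0040000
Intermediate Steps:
a = -9 + 3*√7 (a = -9 + 3*√(3 + 4) = -9 + 3*√7 ≈ -1.0627)
K(D, q) = -6 - D (K(D, q) = -5 + (-1 - D) = -6 - D)
n(P) = -5 + 2*P² (n(P) = (P² + P²) - 5 = 2*P² - 5 = -5 + 2*P²)
R(Z) = 1/(27 + Z) (R(Z) = 1/(Z + (-5 + 2*(-6 - 1*(-2))²)) = 1/(Z + (-5 + 2*(-6 + 2)²)) = 1/(Z + (-5 + 2*(-4)²)) = 1/(Z + (-5 + 2*16)) = 1/(Z + (-5 + 32)) = 1/(Z + 27) = 1/(27 + Z))
-R(V) = -1/(27 + 223) = -1/250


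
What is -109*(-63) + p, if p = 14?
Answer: 6881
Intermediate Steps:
-109*(-63) + p = -109*(-63) + 14 = 6867 + 14 = 6881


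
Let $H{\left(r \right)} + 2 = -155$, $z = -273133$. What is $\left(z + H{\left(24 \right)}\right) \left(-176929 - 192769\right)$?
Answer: $101034766420$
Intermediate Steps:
$H{\left(r \right)} = -157$ ($H{\left(r \right)} = -2 - 155 = -157$)
$\left(z + H{\left(24 \right)}\right) \left(-176929 - 192769\right) = \left(-273133 - 157\right) \left(-176929 - 192769\right) = \left(-273290\right) \left(-369698\right) = 101034766420$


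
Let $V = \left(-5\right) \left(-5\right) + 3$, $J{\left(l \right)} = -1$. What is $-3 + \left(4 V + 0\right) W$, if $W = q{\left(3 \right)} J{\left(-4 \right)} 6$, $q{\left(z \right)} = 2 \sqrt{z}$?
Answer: $-3 - 1344 \sqrt{3} \approx -2330.9$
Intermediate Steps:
$V = 28$ ($V = 25 + 3 = 28$)
$W = - 12 \sqrt{3}$ ($W = 2 \sqrt{3} \left(-1\right) 6 = - 2 \sqrt{3} \cdot 6 = - 12 \sqrt{3} \approx -20.785$)
$-3 + \left(4 V + 0\right) W = -3 + \left(4 \cdot 28 + 0\right) \left(- 12 \sqrt{3}\right) = -3 + \left(112 + 0\right) \left(- 12 \sqrt{3}\right) = -3 + 112 \left(- 12 \sqrt{3}\right) = -3 - 1344 \sqrt{3}$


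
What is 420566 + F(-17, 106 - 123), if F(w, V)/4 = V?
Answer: 420498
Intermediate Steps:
F(w, V) = 4*V
420566 + F(-17, 106 - 123) = 420566 + 4*(106 - 123) = 420566 + 4*(-17) = 420566 - 68 = 420498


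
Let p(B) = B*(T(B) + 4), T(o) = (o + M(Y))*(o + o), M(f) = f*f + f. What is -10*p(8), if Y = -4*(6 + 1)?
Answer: -978240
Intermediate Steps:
Y = -28 (Y = -4*7 = -28)
M(f) = f + f² (M(f) = f² + f = f + f²)
T(o) = 2*o*(756 + o) (T(o) = (o - 28*(1 - 28))*(o + o) = (o - 28*(-27))*(2*o) = (o + 756)*(2*o) = (756 + o)*(2*o) = 2*o*(756 + o))
p(B) = B*(4 + 2*B*(756 + B)) (p(B) = B*(2*B*(756 + B) + 4) = B*(4 + 2*B*(756 + B)))
-10*p(8) = -20*8*(2 + 8*(756 + 8)) = -20*8*(2 + 8*764) = -20*8*(2 + 6112) = -20*8*6114 = -10*97824 = -978240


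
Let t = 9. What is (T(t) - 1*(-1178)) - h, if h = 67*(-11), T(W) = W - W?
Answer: 1915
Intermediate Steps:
T(W) = 0
h = -737
(T(t) - 1*(-1178)) - h = (0 - 1*(-1178)) - 1*(-737) = (0 + 1178) + 737 = 1178 + 737 = 1915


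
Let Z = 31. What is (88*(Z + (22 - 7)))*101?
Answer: 408848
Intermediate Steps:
(88*(Z + (22 - 7)))*101 = (88*(31 + (22 - 7)))*101 = (88*(31 + 15))*101 = (88*46)*101 = 4048*101 = 408848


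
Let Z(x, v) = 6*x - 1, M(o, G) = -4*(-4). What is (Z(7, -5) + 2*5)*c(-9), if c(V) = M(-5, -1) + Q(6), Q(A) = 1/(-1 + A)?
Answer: 4131/5 ≈ 826.20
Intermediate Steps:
M(o, G) = 16
Z(x, v) = -1 + 6*x
c(V) = 81/5 (c(V) = 16 + 1/(-1 + 6) = 16 + 1/5 = 81/5)
(Z(7, -5) + 2*5)*c(-9) = ((-1 + 6*7) + 2*5)*(81/5) = ((-1 + 42) + 10)*(81/5) = (41 + 10)*(81/5) = 51*(81/5) = 4131/5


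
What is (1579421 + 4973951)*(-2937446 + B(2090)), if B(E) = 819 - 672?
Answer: -19249213022228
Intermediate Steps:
B(E) = 147
(1579421 + 4973951)*(-2937446 + B(2090)) = (1579421 + 4973951)*(-2937446 + 147) = 6553372*(-2937299) = -19249213022228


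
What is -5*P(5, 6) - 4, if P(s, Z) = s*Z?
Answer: -154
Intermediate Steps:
P(s, Z) = Z*s
-5*P(5, 6) - 4 = -30*5 - 4 = -5*30 - 4 = -150 - 4 = -154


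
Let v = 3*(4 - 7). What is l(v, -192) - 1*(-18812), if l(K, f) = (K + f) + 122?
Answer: 18733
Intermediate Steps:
v = -9 (v = 3*(-3) = -9)
l(K, f) = 122 + K + f
l(v, -192) - 1*(-18812) = (122 - 9 - 192) - 1*(-18812) = -79 + 18812 = 18733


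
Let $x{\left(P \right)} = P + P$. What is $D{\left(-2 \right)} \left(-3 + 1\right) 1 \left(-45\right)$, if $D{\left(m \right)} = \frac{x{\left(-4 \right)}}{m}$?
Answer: $360$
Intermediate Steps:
$x{\left(P \right)} = 2 P$
$D{\left(m \right)} = - \frac{8}{m}$ ($D{\left(m \right)} = \frac{2 \left(-4\right)}{m} = - \frac{8}{m}$)
$D{\left(-2 \right)} \left(-3 + 1\right) 1 \left(-45\right) = - \frac{8}{-2} \left(-3 + 1\right) 1 \left(-45\right) = \left(-8\right) \left(- \frac{1}{2}\right) \left(\left(-2\right) 1\right) \left(-45\right) = 4 \left(-2\right) \left(-45\right) = \left(-8\right) \left(-45\right) = 360$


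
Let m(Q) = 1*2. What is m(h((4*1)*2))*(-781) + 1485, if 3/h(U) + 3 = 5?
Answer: -77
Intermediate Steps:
h(U) = 3/2 (h(U) = 3/(-3 + 5) = 3/2)
m(Q) = 2
m(h((4*1)*2))*(-781) + 1485 = 2*(-781) + 1485 = -1562 + 1485 = -77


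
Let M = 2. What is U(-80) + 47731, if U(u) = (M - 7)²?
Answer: 47756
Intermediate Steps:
U(u) = 25 (U(u) = (2 - 7)² = (-5)² = 25)
U(-80) + 47731 = 25 + 47731 = 47756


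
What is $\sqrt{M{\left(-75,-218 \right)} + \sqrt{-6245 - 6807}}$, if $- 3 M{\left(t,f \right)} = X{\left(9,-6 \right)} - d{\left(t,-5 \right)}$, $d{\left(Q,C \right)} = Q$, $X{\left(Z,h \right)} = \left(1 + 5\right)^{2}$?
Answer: $\sqrt{-37 + 2 i \sqrt{3263}} \approx 6.4454 + 8.8625 i$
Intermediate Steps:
$X{\left(Z,h \right)} = 36$ ($X{\left(Z,h \right)} = 6^{2} = 36$)
$M{\left(t,f \right)} = -12 + \frac{t}{3}$ ($M{\left(t,f \right)} = - \frac{36 - t}{3} = -12 + \frac{t}{3}$)
$\sqrt{M{\left(-75,-218 \right)} + \sqrt{-6245 - 6807}} = \sqrt{\left(-12 + \frac{1}{3} \left(-75\right)\right) + \sqrt{-6245 - 6807}} = \sqrt{\left(-12 - 25\right) + \sqrt{-13052}} = \sqrt{-37 + 2 i \sqrt{3263}}$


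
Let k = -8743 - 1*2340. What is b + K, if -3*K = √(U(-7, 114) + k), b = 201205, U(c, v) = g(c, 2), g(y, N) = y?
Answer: 201205 - I*√11090/3 ≈ 2.0121e+5 - 35.103*I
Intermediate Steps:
U(c, v) = c
k = -11083 (k = -8743 - 2340 = -11083)
K = -I*√11090/3 (K = -√(-7 - 11083)/3 = -I*√11090/3 ≈ -35.103*I)
b + K = 201205 - I*√11090/3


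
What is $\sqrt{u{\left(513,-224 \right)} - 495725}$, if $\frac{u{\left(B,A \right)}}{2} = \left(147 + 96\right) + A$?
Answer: $i \sqrt{495687} \approx 704.05 i$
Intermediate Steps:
$u{\left(B,A \right)} = 486 + 2 A$ ($u{\left(B,A \right)} = 2 \left(\left(147 + 96\right) + A\right) = 2 \left(243 + A\right) = 486 + 2 A$)
$\sqrt{u{\left(513,-224 \right)} - 495725} = \sqrt{\left(486 + 2 \left(-224\right)\right) - 495725} = \sqrt{\left(486 - 448\right) - 495725} = \sqrt{38 - 495725} = \sqrt{-495687} = i \sqrt{495687}$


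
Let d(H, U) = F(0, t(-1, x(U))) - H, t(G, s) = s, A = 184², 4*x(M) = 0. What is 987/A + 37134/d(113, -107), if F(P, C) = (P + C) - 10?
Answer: -419029101/1388096 ≈ -301.87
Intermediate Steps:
x(M) = 0 (x(M) = (¼)*0 = 0)
A = 33856
F(P, C) = -10 + C + P (F(P, C) = (C + P) - 10 = -10 + C + P)
d(H, U) = -10 - H (d(H, U) = (-10 + 0 + 0) - H = -10 - H)
987/A + 37134/d(113, -107) = 987/33856 + 37134/(-10 - 1*113) = 987*(1/33856) + 37134/(-10 - 113) = 987/33856 + 37134/(-123) = 987/33856 + 37134*(-1/123) = 987/33856 - 12378/41 = -419029101/1388096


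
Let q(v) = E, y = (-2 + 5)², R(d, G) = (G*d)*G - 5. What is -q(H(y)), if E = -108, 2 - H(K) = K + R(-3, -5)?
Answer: 108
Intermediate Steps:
R(d, G) = -5 + d*G² (R(d, G) = d*G² - 5 = -5 + d*G²)
y = 9 (y = 3² = 9)
H(K) = 82 - K (H(K) = 2 - (K + (-5 - 3*(-5)²)) = 2 - (K + (-5 - 3*25)) = 2 - (K + (-5 - 75)) = 2 - (K - 80) = 2 - (-80 + K) = 2 + (80 - K) = 82 - K)
q(v) = -108
-q(H(y)) = -1*(-108) = 108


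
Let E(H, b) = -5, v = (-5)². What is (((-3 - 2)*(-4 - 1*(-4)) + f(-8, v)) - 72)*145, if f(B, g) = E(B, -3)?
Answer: -11165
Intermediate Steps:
v = 25
f(B, g) = -5
(((-3 - 2)*(-4 - 1*(-4)) + f(-8, v)) - 72)*145 = (((-3 - 2)*(-4 - 1*(-4)) - 5) - 72)*145 = ((-5*(-4 + 4) - 5) - 72)*145 = ((-5*0 - 5) - 72)*145 = ((0 - 5) - 72)*145 = (-5 - 72)*145 = -77*145 = -11165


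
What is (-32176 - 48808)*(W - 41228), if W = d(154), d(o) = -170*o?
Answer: 5458969472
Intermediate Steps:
W = -26180 (W = -170*154 = -26180)
(-32176 - 48808)*(W - 41228) = (-32176 - 48808)*(-26180 - 41228) = -80984*(-67408) = 5458969472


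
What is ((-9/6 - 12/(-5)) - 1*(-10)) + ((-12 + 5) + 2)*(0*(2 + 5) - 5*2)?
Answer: 609/10 ≈ 60.900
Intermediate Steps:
((-9/6 - 12/(-5)) - 1*(-10)) + ((-12 + 5) + 2)*(0*(2 + 5) - 5*2) = ((-9*⅙ - 12*(-⅕)) + 10) + (-7 + 2)*(0*7 - 10) = ((-3/2 + 12/5) + 10) - 5*(0 - 10) = (9/10 + 10) - 5*(-10) = 109/10 + 50 = 609/10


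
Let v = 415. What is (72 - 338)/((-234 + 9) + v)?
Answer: -7/5 ≈ -1.4000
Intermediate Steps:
(72 - 338)/((-234 + 9) + v) = (72 - 338)/((-234 + 9) + 415) = -266/(-225 + 415) = -266/190 = -266*1/190 = -7/5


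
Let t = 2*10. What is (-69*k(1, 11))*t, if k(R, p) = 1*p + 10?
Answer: -28980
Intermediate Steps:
k(R, p) = 10 + p (k(R, p) = p + 10 = 10 + p)
t = 20
(-69*k(1, 11))*t = -69*(10 + 11)*20 = -69*21*20 = -1449*20 = -28980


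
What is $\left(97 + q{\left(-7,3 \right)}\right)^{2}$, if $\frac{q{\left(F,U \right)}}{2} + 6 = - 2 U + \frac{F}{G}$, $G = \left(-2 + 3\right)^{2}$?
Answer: $3481$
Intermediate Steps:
$G = 1$ ($G = 1^{2} = 1$)
$q{\left(F,U \right)} = -12 - 4 U + 2 F$ ($q{\left(F,U \right)} = -12 + 2 \left(- 2 U + \frac{F}{1}\right) = -12 + 2 \left(- 2 U + F 1\right) = -12 + 2 \left(- 2 U + F\right) = -12 + 2 \left(F - 2 U\right) = -12 + \left(- 4 U + 2 F\right) = -12 - 4 U + 2 F$)
$\left(97 + q{\left(-7,3 \right)}\right)^{2} = \left(97 - 38\right)^{2} = 59^{2} = 3481$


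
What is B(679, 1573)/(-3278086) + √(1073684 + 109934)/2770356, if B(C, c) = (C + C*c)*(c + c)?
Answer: -240162494/234149 + √1183618/2770356 ≈ -1025.7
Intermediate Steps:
B(C, c) = 2*c*(C + C*c) (B(C, c) = (C + C*c)*(2*c) = 2*c*(C + C*c))
B(679, 1573)/(-3278086) + √(1073684 + 109934)/2770356 = (2*679*1573*(1 + 1573))/(-3278086) + √(1073684 + 109934)/2770356 = (2*679*1573*1574)*(-1/3278086) + √1183618*(1/2770356) = 3362274916*(-1/3278086) + √1183618/2770356 = -240162494/234149 + √1183618/2770356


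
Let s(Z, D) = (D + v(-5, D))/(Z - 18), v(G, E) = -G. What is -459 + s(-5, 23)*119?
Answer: -13889/23 ≈ -603.87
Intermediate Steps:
s(Z, D) = (5 + D)/(-18 + Z) (s(Z, D) = (D - 1*(-5))/(Z - 18) = (D + 5)/(-18 + Z) = (5 + D)/(-18 + Z))
-459 + s(-5, 23)*119 = -459 + ((5 + 23)/(-18 - 5))*119 = -459 + (28/(-23))*119 = -459 - 1/23*28*119 = -459 - 28/23*119 = -459 - 3332/23 = -13889/23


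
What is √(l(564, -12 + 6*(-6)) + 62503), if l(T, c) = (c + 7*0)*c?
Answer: √64807 ≈ 254.57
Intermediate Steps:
l(T, c) = c² (l(T, c) = (c + 0)*c = c*c = c²)
√(l(564, -12 + 6*(-6)) + 62503) = √((-12 + 6*(-6))² + 62503) = √((-12 - 36)² + 62503) = √((-48)² + 62503) = √(2304 + 62503) = √64807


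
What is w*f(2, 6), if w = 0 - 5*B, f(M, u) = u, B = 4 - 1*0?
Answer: -120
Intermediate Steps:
B = 4 (B = 4 + 0 = 4)
w = -20 (w = 0 - 5*4 = 0 - 20 = -20)
w*f(2, 6) = -20*6 = -120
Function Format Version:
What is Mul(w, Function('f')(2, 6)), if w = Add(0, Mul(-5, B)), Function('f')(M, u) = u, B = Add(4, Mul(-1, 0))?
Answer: -120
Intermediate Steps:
B = 4 (B = Add(4, 0) = 4)
w = -20 (w = Add(0, Mul(-5, 4)) = Add(0, -20) = -20)
Mul(w, Function('f')(2, 6)) = Mul(-20, 6) = -120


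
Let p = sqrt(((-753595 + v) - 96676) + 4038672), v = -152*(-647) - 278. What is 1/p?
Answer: sqrt(365163)/1095489 ≈ 0.00055161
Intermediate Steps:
v = 98066 (v = 98344 - 278 = 98066)
p = 3*sqrt(365163) (p = sqrt(((-753595 + 98066) - 96676) + 4038672) = sqrt((-655529 - 96676) + 4038672) = sqrt(-752205 + 4038672) = sqrt(3286467) = 3*sqrt(365163) ≈ 1812.9)
1/p = 1/(3*sqrt(365163)) = sqrt(365163)/1095489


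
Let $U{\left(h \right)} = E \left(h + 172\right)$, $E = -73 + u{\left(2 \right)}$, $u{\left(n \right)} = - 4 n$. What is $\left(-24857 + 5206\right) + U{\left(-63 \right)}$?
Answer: $-28480$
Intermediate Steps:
$E = -81$ ($E = -73 - 8 = -81$)
$U{\left(h \right)} = -13932 - 81 h$ ($U{\left(h \right)} = - 81 \left(h + 172\right) = - 81 \left(172 + h\right) = -13932 - 81 h$)
$\left(-24857 + 5206\right) + U{\left(-63 \right)} = \left(-24857 + 5206\right) - 8829 = -19651 + \left(-13932 + 5103\right) = -19651 - 8829 = -28480$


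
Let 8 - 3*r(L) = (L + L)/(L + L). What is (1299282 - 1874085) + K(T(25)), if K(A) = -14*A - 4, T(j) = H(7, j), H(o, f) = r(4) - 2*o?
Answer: -1723931/3 ≈ -5.7464e+5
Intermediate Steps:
r(L) = 7/3 (r(L) = 8/3 - (L + L)/(3*(L + L)) = 8/3 - 2*L/(3*(2*L)) = 8/3 - 2*L*1/(2*L)/3 = 8/3 - ⅓*1 = 8/3 - ⅓ = 7/3)
H(o, f) = 7/3 - 2*o
T(j) = -35/3 (T(j) = 7/3 - 2*7 = 7/3 - 14 = -35/3)
K(A) = -4 - 14*A
(1299282 - 1874085) + K(T(25)) = (1299282 - 1874085) + (-4 - 14*(-35/3)) = -574803 + (-4 + 490/3) = -574803 + 478/3 = -1723931/3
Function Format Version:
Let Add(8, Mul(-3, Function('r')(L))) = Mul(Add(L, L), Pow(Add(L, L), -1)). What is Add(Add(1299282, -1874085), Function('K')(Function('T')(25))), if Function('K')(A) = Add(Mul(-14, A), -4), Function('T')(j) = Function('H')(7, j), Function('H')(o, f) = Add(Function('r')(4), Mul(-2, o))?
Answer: Rational(-1723931, 3) ≈ -5.7464e+5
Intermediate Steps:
Function('r')(L) = Rational(7, 3) (Function('r')(L) = Add(Rational(8, 3), Mul(Rational(-1, 3), Mul(Add(L, L), Pow(Add(L, L), -1)))) = Add(Rational(8, 3), Mul(Rational(-1, 3), Mul(Mul(2, L), Pow(Mul(2, L), -1)))) = Add(Rational(8, 3), Mul(Rational(-1, 3), Mul(Mul(2, L), Mul(Rational(1, 2), Pow(L, -1))))) = Add(Rational(8, 3), Mul(Rational(-1, 3), 1)) = Add(Rational(8, 3), Rational(-1, 3)) = Rational(7, 3))
Function('H')(o, f) = Add(Rational(7, 3), Mul(-2, o))
Function('T')(j) = Rational(-35, 3) (Function('T')(j) = Add(Rational(7, 3), Mul(-2, 7)) = Add(Rational(7, 3), -14) = Rational(-35, 3))
Function('K')(A) = Add(-4, Mul(-14, A))
Add(Add(1299282, -1874085), Function('K')(Function('T')(25))) = Add(Add(1299282, -1874085), Add(-4, Mul(-14, Rational(-35, 3)))) = Add(-574803, Add(-4, Rational(490, 3))) = Add(-574803, Rational(478, 3)) = Rational(-1723931, 3)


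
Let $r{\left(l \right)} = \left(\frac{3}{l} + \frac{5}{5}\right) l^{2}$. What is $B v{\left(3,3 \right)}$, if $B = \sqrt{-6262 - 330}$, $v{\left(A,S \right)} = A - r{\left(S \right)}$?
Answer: $- 120 i \sqrt{103} \approx - 1217.9 i$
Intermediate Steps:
$r{\left(l \right)} = l^{2} \left(1 + \frac{3}{l}\right)$ ($r{\left(l \right)} = \left(\frac{3}{l} + 5 \cdot \frac{1}{5}\right) l^{2} = \left(\frac{3}{l} + 1\right) l^{2} = \left(1 + \frac{3}{l}\right) l^{2} = l^{2} \left(1 + \frac{3}{l}\right)$)
$v{\left(A,S \right)} = A - S \left(3 + S\right)$
$B = 8 i \sqrt{103}$ ($B = \sqrt{-6592} = 8 i \sqrt{103} \approx 81.191 i$)
$B v{\left(3,3 \right)} = 8 i \sqrt{103} \left(3 - 3 \left(3 + 3\right)\right) = 8 i \sqrt{103} \left(3 - 3 \cdot 6\right) = 8 i \sqrt{103} \left(3 - 18\right) = 8 i \sqrt{103} \left(-15\right) = - 120 i \sqrt{103}$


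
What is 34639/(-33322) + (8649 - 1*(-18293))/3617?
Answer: 772472061/120525674 ≈ 6.4092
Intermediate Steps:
34639/(-33322) + (8649 - 1*(-18293))/3617 = 34639*(-1/33322) + (8649 + 18293)*(1/3617) = -34639/33322 + 26942*(1/3617) = -34639/33322 + 26942/3617 = 772472061/120525674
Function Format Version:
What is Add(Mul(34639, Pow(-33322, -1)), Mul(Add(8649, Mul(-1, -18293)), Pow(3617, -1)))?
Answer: Rational(772472061, 120525674) ≈ 6.4092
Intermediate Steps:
Add(Mul(34639, Pow(-33322, -1)), Mul(Add(8649, Mul(-1, -18293)), Pow(3617, -1))) = Add(Mul(34639, Rational(-1, 33322)), Mul(Add(8649, 18293), Rational(1, 3617))) = Add(Rational(-34639, 33322), Mul(26942, Rational(1, 3617))) = Add(Rational(-34639, 33322), Rational(26942, 3617)) = Rational(772472061, 120525674)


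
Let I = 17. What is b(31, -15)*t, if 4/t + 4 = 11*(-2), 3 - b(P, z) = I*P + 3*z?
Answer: 958/13 ≈ 73.692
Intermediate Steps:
b(P, z) = 3 - 17*P - 3*z (b(P, z) = 3 - (17*P + 3*z) = 3 - (3*z + 17*P) = 3 + (-17*P - 3*z) = 3 - 17*P - 3*z)
t = -2/13 (t = 4/(-4 + 11*(-2)) = 4/(-4 - 22) = 4/(-26) = 4*(-1/26) = -2/13 ≈ -0.15385)
b(31, -15)*t = (3 - 17*31 - 3*(-15))*(-2/13) = (3 - 527 + 45)*(-2/13) = -479*(-2/13) = 958/13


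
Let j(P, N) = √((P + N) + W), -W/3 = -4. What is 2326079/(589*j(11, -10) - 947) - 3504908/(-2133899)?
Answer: 4713209723872799/7710127046436 + 1370060531*√13/3613164 ≈ 1978.5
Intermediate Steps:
W = 12 (W = -3*(-4) = 12)
j(P, N) = √(12 + N + P) (j(P, N) = √((P + N) + 12) = √((N + P) + 12) = √(12 + N + P))
2326079/(589*j(11, -10) - 947) - 3504908/(-2133899) = 2326079/(589*√(12 - 10 + 11) - 947) - 3504908/(-2133899) = 2326079/(589*√13 - 947) - 3504908*(-1/2133899) = 2326079/(-947 + 589*√13) + 3504908/2133899 = 3504908/2133899 + 2326079/(-947 + 589*√13)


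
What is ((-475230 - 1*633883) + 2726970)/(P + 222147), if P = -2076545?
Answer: -1617857/1854398 ≈ -0.87244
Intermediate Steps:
((-475230 - 1*633883) + 2726970)/(P + 222147) = ((-475230 - 1*633883) + 2726970)/(-2076545 + 222147) = ((-475230 - 633883) + 2726970)/(-1854398) = (-1109113 + 2726970)*(-1/1854398) = 1617857*(-1/1854398) = -1617857/1854398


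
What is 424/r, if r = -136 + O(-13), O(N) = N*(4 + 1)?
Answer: -424/201 ≈ -2.1095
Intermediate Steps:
O(N) = 5*N (O(N) = N*5 = 5*N)
r = -201 (r = -136 + 5*(-13) = -136 - 65 = -201)
424/r = 424/(-201) = 424*(-1/201) = -424/201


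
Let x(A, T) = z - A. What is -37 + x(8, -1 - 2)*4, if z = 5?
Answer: -49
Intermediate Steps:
x(A, T) = 5 - A
-37 + x(8, -1 - 2)*4 = -37 + (5 - 1*8)*4 = -37 + (5 - 8)*4 = -37 - 3*4 = -37 - 12 = -49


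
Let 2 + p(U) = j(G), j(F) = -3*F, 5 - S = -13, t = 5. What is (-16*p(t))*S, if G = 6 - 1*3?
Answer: 3168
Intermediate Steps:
S = 18 (S = 5 - 1*(-13) = 5 + 13 = 18)
G = 3 (G = 6 - 3 = 3)
p(U) = -11 (p(U) = -2 - 3*3 = -2 - 9 = -11)
(-16*p(t))*S = -16*(-11)*18 = 176*18 = 3168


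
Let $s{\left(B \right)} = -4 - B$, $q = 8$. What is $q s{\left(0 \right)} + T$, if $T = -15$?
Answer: $-47$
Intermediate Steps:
$q s{\left(0 \right)} + T = 8 \left(-4 - 0\right) - 15 = 8 \left(-4 + 0\right) - 15 = 8 \left(-4\right) - 15 = -32 - 15 = -47$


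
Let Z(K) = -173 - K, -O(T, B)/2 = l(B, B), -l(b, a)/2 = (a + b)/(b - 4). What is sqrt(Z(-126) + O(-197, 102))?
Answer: I*sqrt(1895)/7 ≈ 6.2188*I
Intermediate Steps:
l(b, a) = -2*(a + b)/(-4 + b) (l(b, a) = -2*(a + b)/(b - 4) = -2*(a + b)/(-4 + b))
O(T, B) = 8*B/(-4 + B) (O(T, B) = -4*(-B - B)/(-4 + B) = -4*(-2*B)/(-4 + B) = -(-8)*B/(-4 + B) = 8*B/(-4 + B))
sqrt(Z(-126) + O(-197, 102)) = sqrt((-173 - 1*(-126)) + 8*102/(-4 + 102)) = sqrt((-173 + 126) + 8*102/98) = sqrt(-47 + 8*102*(1/98)) = sqrt(-47 + 408/49) = sqrt(-1895/49) = I*sqrt(1895)/7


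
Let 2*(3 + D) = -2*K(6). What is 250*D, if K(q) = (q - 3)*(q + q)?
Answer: -9750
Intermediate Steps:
K(q) = 2*q*(-3 + q) (K(q) = (-3 + q)*(2*q) = 2*q*(-3 + q))
D = -39 (D = -3 + (-4*6*(-3 + 6))/2 = -3 + (-4*6*3)/2 = -3 + (-2*36)/2 = -3 + (1/2)*(-72) = -3 - 36 = -39)
250*D = 250*(-39) = -9750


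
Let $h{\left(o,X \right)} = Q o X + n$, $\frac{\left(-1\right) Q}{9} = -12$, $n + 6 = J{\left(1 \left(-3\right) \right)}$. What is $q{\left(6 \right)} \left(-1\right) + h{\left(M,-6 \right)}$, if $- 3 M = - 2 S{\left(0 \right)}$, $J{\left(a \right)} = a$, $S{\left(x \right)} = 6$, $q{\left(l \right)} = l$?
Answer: $-2607$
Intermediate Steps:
$n = -9$ ($n = -6 + 1 \left(-3\right) = -6 - 3 = -9$)
$Q = 108$ ($Q = \left(-9\right) \left(-12\right) = 108$)
$M = 4$ ($M = - \frac{\left(-2\right) 6}{3} = \left(- \frac{1}{3}\right) \left(-12\right) = 4$)
$h{\left(o,X \right)} = -9 + 108 X o$ ($h{\left(o,X \right)} = 108 o X - 9 = 108 X o - 9 = -9 + 108 X o$)
$q{\left(6 \right)} \left(-1\right) + h{\left(M,-6 \right)} = 6 \left(-1\right) + \left(-9 + 108 \left(-6\right) 4\right) = -6 - 2601 = -2607$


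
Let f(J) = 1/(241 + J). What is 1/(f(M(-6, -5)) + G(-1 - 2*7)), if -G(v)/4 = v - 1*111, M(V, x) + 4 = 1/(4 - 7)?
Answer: 710/357843 ≈ 0.0019841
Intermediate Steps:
M(V, x) = -13/3 (M(V, x) = -4 + 1/(4 - 7) = -4 + 1/(-3) = -4 - 1/3 = -13/3)
G(v) = 444 - 4*v (G(v) = -4*(v - 1*111) = -4*(v - 111) = -4*(-111 + v) = 444 - 4*v)
1/(f(M(-6, -5)) + G(-1 - 2*7)) = 1/(1/(241 - 13/3) + (444 - 4*(-1 - 2*7))) = 1/(1/(710/3) + (444 - 4*(-1 - 14))) = 1/(3/710 + (444 - 4*(-15))) = 1/(3/710 + (444 + 60)) = 1/(3/710 + 504) = 1/(357843/710) = 710/357843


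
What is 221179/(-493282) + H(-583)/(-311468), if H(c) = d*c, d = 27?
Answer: -30562714405/76820778988 ≈ -0.39784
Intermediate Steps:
H(c) = 27*c
221179/(-493282) + H(-583)/(-311468) = 221179/(-493282) + (27*(-583))/(-311468) = 221179*(-1/493282) - 15741*(-1/311468) = -221179/493282 + 15741/311468 = -30562714405/76820778988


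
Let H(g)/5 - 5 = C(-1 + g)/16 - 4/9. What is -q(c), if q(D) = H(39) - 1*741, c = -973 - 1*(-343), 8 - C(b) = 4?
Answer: 25811/36 ≈ 716.97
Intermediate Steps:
C(b) = 4 (C(b) = 8 - 1*4 = 8 - 4 = 4)
H(g) = 865/36 (H(g) = 25 + 5*(4/16 - 4/9) = 25 + 5*(4*(1/16) - 4*1/9) = 25 + 5*(1/4 - 4/9) = 25 + 5*(-7/36) = 25 - 35/36 = 865/36)
c = -630 (c = -973 + 343 = -630)
q(D) = -25811/36 (q(D) = 865/36 - 1*741 = 865/36 - 741 = -25811/36)
-q(c) = -1*(-25811/36) = 25811/36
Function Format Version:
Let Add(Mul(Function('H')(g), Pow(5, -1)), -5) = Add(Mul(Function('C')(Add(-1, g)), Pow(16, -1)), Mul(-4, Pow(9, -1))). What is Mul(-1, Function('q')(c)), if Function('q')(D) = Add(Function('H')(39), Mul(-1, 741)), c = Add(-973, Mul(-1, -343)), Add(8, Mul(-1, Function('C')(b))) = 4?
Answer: Rational(25811, 36) ≈ 716.97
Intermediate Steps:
Function('C')(b) = 4 (Function('C')(b) = Add(8, Mul(-1, 4)) = Add(8, -4) = 4)
Function('H')(g) = Rational(865, 36) (Function('H')(g) = Add(25, Mul(5, Add(Mul(4, Pow(16, -1)), Mul(-4, Pow(9, -1))))) = Add(25, Mul(5, Add(Mul(4, Rational(1, 16)), Mul(-4, Rational(1, 9))))) = Add(25, Mul(5, Add(Rational(1, 4), Rational(-4, 9)))) = Add(25, Mul(5, Rational(-7, 36))) = Add(25, Rational(-35, 36)) = Rational(865, 36))
c = -630 (c = Add(-973, 343) = -630)
Function('q')(D) = Rational(-25811, 36) (Function('q')(D) = Add(Rational(865, 36), Mul(-1, 741)) = Add(Rational(865, 36), -741) = Rational(-25811, 36))
Mul(-1, Function('q')(c)) = Mul(-1, Rational(-25811, 36)) = Rational(25811, 36)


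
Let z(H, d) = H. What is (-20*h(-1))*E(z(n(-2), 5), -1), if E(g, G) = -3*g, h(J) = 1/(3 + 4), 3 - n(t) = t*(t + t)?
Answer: -300/7 ≈ -42.857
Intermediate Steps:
n(t) = 3 - 2*t**2 (n(t) = 3 - t*(t + t) = 3 - t*2*t = 3 - 2*t**2)
h(J) = 1/7
(-20*h(-1))*E(z(n(-2), 5), -1) = (-20*1/7)*(-3*(3 - 2*(-2)**2)) = -(-60)*(3 - 2*4)/7 = -(-60)*(3 - 8)/7 = -(-60)*(-5)/7 = -20/7*15 = -300/7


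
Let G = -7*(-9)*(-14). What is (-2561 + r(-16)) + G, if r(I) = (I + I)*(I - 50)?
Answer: -1331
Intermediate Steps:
r(I) = 2*I*(-50 + I) (r(I) = (2*I)*(-50 + I) = 2*I*(-50 + I))
G = -882 (G = 63*(-14) = -882)
(-2561 + r(-16)) + G = (-2561 + 2*(-16)*(-50 - 16)) - 882 = (-2561 + 2*(-16)*(-66)) - 882 = (-2561 + 2112) - 882 = -449 - 882 = -1331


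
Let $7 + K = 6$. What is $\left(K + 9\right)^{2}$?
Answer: $64$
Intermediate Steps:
$K = -1$ ($K = -7 + 6 = -1$)
$\left(K + 9\right)^{2} = \left(-1 + 9\right)^{2} = 8^{2} = 64$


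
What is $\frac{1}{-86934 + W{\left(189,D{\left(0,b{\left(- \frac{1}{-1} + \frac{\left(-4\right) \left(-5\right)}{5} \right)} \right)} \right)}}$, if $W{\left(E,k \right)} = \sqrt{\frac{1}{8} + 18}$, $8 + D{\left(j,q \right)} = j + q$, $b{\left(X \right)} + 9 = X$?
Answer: $- \frac{695472}{60460162703} - \frac{2 \sqrt{290}}{60460162703} \approx -1.1504 \cdot 10^{-5}$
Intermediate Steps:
$b{\left(X \right)} = -9 + X$
$D{\left(j,q \right)} = -8 + j + q$ ($D{\left(j,q \right)} = -8 + \left(j + q\right) = -8 + j + q$)
$W{\left(E,k \right)} = \frac{\sqrt{290}}{4}$ ($W{\left(E,k \right)} = \sqrt{\frac{1}{8} + 18} = \sqrt{\frac{145}{8}} = \frac{\sqrt{290}}{4}$)
$\frac{1}{-86934 + W{\left(189,D{\left(0,b{\left(- \frac{1}{-1} + \frac{\left(-4\right) \left(-5\right)}{5} \right)} \right)} \right)}} = \frac{1}{-86934 + \frac{\sqrt{290}}{4}}$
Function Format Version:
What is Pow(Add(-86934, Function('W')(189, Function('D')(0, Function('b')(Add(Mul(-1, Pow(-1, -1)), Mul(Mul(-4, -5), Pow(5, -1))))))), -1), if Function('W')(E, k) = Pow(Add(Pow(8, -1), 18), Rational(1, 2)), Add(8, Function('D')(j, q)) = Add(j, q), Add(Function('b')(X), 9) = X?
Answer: Add(Rational(-695472, 60460162703), Mul(Rational(-2, 60460162703), Pow(290, Rational(1, 2)))) ≈ -1.1504e-5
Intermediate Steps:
Function('b')(X) = Add(-9, X)
Function('D')(j, q) = Add(-8, j, q) (Function('D')(j, q) = Add(-8, Add(j, q)) = Add(-8, j, q))
Function('W')(E, k) = Mul(Rational(1, 4), Pow(290, Rational(1, 2))) (Function('W')(E, k) = Pow(Add(Rational(1, 8), 18), Rational(1, 2)) = Pow(Rational(145, 8), Rational(1, 2)) = Mul(Rational(1, 4), Pow(290, Rational(1, 2))))
Pow(Add(-86934, Function('W')(189, Function('D')(0, Function('b')(Add(Mul(-1, Pow(-1, -1)), Mul(Mul(-4, -5), Pow(5, -1))))))), -1) = Pow(Add(-86934, Mul(Rational(1, 4), Pow(290, Rational(1, 2)))), -1)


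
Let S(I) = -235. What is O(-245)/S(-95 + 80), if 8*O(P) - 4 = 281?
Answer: -57/376 ≈ -0.15160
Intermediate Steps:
O(P) = 285/8 (O(P) = ½ + (⅛)*281 = ½ + 281/8 = 285/8)
O(-245)/S(-95 + 80) = (285/8)/(-235) = (285/8)*(-1/235) = -57/376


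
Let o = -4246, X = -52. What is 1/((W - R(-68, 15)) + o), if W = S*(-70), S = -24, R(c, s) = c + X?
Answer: -1/2446 ≈ -0.00040883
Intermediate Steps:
R(c, s) = -52 + c (R(c, s) = c - 52 = -52 + c)
W = 1680 (W = -24*(-70) = 1680)
1/((W - R(-68, 15)) + o) = 1/((1680 - (-52 - 68)) - 4246) = 1/((1680 - 1*(-120)) - 4246) = 1/((1680 + 120) - 4246) = 1/(1800 - 4246) = 1/(-2446) = -1/2446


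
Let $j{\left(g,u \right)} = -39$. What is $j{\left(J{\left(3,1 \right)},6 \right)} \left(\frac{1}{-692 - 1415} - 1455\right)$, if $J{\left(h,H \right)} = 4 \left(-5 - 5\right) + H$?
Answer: $\frac{119561754}{2107} \approx 56745.0$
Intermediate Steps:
$J{\left(h,H \right)} = -40 + H$ ($J{\left(h,H \right)} = 4 \left(-10\right) + H = -40 + H$)
$j{\left(J{\left(3,1 \right)},6 \right)} \left(\frac{1}{-692 - 1415} - 1455\right) = - 39 \left(\frac{1}{-692 - 1415} - 1455\right) = - 39 \left(\frac{1}{-2107} - 1455\right) = - 39 \left(- \frac{1}{2107} - 1455\right) = \left(-39\right) \left(- \frac{3065686}{2107}\right) = \frac{119561754}{2107}$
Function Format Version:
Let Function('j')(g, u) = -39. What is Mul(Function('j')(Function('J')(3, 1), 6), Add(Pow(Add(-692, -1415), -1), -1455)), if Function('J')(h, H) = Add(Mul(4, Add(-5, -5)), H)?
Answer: Rational(119561754, 2107) ≈ 56745.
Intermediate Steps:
Function('J')(h, H) = Add(-40, H) (Function('J')(h, H) = Add(Mul(4, -10), H) = Add(-40, H))
Mul(Function('j')(Function('J')(3, 1), 6), Add(Pow(Add(-692, -1415), -1), -1455)) = Mul(-39, Add(Pow(Add(-692, -1415), -1), -1455)) = Mul(-39, Add(Pow(-2107, -1), -1455)) = Mul(-39, Add(Rational(-1, 2107), -1455)) = Mul(-39, Rational(-3065686, 2107)) = Rational(119561754, 2107)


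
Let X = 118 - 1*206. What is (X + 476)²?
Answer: 150544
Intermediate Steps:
X = -88 (X = 118 - 206 = -88)
(X + 476)² = (-88 + 476)² = 388² = 150544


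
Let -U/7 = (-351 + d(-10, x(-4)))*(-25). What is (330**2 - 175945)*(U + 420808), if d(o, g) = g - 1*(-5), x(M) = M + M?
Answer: -24059634610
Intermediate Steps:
x(M) = 2*M
d(o, g) = 5 + g (d(o, g) = g + 5 = 5 + g)
U = -61950 (U = -7*(-351 + (5 + 2*(-4)))*(-25) = -7*(-351 + (5 - 8))*(-25) = -7*(-351 - 3)*(-25) = -(-2478)*(-25) = -7*8850 = -61950)
(330**2 - 175945)*(U + 420808) = (330**2 - 175945)*(-61950 + 420808) = (108900 - 175945)*358858 = -67045*358858 = -24059634610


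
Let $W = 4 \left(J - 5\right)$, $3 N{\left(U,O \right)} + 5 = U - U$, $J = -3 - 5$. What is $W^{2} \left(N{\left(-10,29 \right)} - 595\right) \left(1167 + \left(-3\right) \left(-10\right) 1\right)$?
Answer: $-1931223840$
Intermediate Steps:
$J = -8$
$N{\left(U,O \right)} = - \frac{5}{3}$ ($N{\left(U,O \right)} = - \frac{5}{3} + \frac{U - U}{3} = - \frac{5}{3} + \frac{1}{3} \cdot 0 = - \frac{5}{3} + 0 = - \frac{5}{3}$)
$W = -52$ ($W = 4 \left(-8 - 5\right) = 4 \left(-13\right) = -52$)
$W^{2} \left(N{\left(-10,29 \right)} - 595\right) \left(1167 + \left(-3\right) \left(-10\right) 1\right) = \left(-52\right)^{2} \left(- \frac{5}{3} - 595\right) \left(1167 + \left(-3\right) \left(-10\right) 1\right) = 2704 \left(- \frac{1790 \left(1167 + 30 \cdot 1\right)}{3}\right) = 2704 \left(- \frac{1790 \left(1167 + 30\right)}{3}\right) = 2704 \left(\left(- \frac{1790}{3}\right) 1197\right) = 2704 \left(-714210\right) = -1931223840$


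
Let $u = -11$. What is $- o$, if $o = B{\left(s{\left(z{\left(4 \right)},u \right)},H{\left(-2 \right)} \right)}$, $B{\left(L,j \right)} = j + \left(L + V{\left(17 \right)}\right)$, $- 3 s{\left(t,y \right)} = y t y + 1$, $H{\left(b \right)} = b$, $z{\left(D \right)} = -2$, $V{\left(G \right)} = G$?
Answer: $- \frac{286}{3} \approx -95.333$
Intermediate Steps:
$s{\left(t,y \right)} = - \frac{1}{3} - \frac{t y^{2}}{3}$ ($s{\left(t,y \right)} = - \frac{y t y + 1}{3} = - \frac{t y y + 1}{3} = - \frac{t y^{2} + 1}{3} = - \frac{1 + t y^{2}}{3} = - \frac{1}{3} - \frac{t y^{2}}{3}$)
$B{\left(L,j \right)} = 17 + L + j$ ($B{\left(L,j \right)} = j + \left(L + 17\right) = j + \left(17 + L\right) = 17 + L + j$)
$o = \frac{286}{3}$ ($o = 17 - \left(\frac{1}{3} - \frac{2 \left(-11\right)^{2}}{3}\right) - 2 = 17 - \left(\frac{1}{3} - \frac{242}{3}\right) - 2 = 17 + \left(- \frac{1}{3} + \frac{242}{3}\right) - 2 = 17 + \frac{241}{3} - 2 = \frac{286}{3} \approx 95.333$)
$- o = \left(-1\right) \frac{286}{3} = - \frac{286}{3}$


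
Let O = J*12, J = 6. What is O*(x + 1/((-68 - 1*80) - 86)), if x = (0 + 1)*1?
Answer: 932/13 ≈ 71.692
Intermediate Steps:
O = 72 (O = 6*12 = 72)
x = 1 (x = 1*1 = 1)
O*(x + 1/((-68 - 1*80) - 86)) = 72*(1 + 1/((-68 - 1*80) - 86)) = 72*(1 + 1/((-68 - 80) - 86)) = 72*(1 + 1/(-148 - 86)) = 72*(1 + 1/(-234)) = 72*(1 - 1/234) = 72*(233/234) = 932/13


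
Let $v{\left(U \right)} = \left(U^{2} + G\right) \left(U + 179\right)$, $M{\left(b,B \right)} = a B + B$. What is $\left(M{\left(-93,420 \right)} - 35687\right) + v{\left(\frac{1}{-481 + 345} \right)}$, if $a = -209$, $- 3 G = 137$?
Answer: $- \frac{990241863803}{7546368} \approx -1.3122 \cdot 10^{5}$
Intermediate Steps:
$G = - \frac{137}{3}$ ($G = \left(- \frac{1}{3}\right) 137 = - \frac{137}{3} \approx -45.667$)
$M{\left(b,B \right)} = - 208 B$ ($M{\left(b,B \right)} = - 209 B + B = - 208 B$)
$v{\left(U \right)} = \left(179 + U\right) \left(- \frac{137}{3} + U^{2}\right)$ ($v{\left(U \right)} = \left(U^{2} - \frac{137}{3}\right) \left(U + 179\right) = \left(- \frac{137}{3} + U^{2}\right) \left(179 + U\right) = \left(179 + U\right) \left(- \frac{137}{3} + U^{2}\right)$)
$\left(M{\left(-93,420 \right)} - 35687\right) + v{\left(\frac{1}{-481 + 345} \right)} = \left(\left(-208\right) 420 - 35687\right) - \left(\frac{24523}{3} - \frac{1}{\left(-481 + 345\right)^{3}} - \frac{179}{\left(-481 + 345\right)^{2}} + \frac{137}{3 \left(-481 + 345\right)}\right) = \left(-87360 - 35687\right) - \left(\frac{24523}{3} - \frac{179}{18496} - \frac{137}{408} + \frac{1}{2515456}\right) = -123047 + \left(- \frac{24523}{3} + \left(- \frac{1}{136}\right)^{3} + 179 \left(- \frac{1}{136}\right)^{2} - - \frac{137}{408}\right) = -123047 + \left(- \frac{24523}{3} - \frac{1}{2515456} + 179 \cdot \frac{1}{18496} + \frac{137}{408}\right) = -123047 + \left(- \frac{24523}{3} - \frac{1}{2515456} + \frac{179}{18496} + \frac{137}{408}\right) = -123047 - \frac{61683920507}{7546368} = - \frac{990241863803}{7546368}$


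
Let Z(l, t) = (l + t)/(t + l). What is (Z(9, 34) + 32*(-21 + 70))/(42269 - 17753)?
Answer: 523/8172 ≈ 0.063999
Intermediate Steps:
Z(l, t) = 1 (Z(l, t) = (l + t)/(l + t) = 1)
(Z(9, 34) + 32*(-21 + 70))/(42269 - 17753) = (1 + 32*(-21 + 70))/(42269 - 17753) = (1 + 32*49)/24516 = (1 + 1568)*(1/24516) = 1569*(1/24516) = 523/8172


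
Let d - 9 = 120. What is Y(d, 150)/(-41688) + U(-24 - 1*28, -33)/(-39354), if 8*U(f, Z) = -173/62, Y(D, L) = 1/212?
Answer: 1965403/224624052828 ≈ 8.7497e-6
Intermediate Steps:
d = 129 (d = 9 + 120 = 129)
Y(D, L) = 1/212
U(f, Z) = -173/496 (U(f, Z) = (-173/62)/8 = (-173*1/62)/8 = (⅛)*(-173/62) = -173/496)
Y(d, 150)/(-41688) + U(-24 - 1*28, -33)/(-39354) = (1/212)/(-41688) - 173/496/(-39354) = (1/212)*(-1/41688) - 173/496*(-1/39354) = -1/8837856 + 173/19519584 = 1965403/224624052828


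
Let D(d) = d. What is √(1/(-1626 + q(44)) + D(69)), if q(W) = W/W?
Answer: 2*√1822015/325 ≈ 8.3066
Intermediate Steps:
q(W) = 1
√(1/(-1626 + q(44)) + D(69)) = √(1/(-1626 + 1) + 69) = √(1/(-1625) + 69) = √(-1/1625 + 69) = √(112124/1625) = 2*√1822015/325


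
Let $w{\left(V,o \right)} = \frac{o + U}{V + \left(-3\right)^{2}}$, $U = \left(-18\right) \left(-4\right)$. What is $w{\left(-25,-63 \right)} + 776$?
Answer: $\frac{12407}{16} \approx 775.44$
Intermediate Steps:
$U = 72$
$w{\left(V,o \right)} = \frac{72 + o}{9 + V}$ ($w{\left(V,o \right)} = \frac{o + 72}{V + \left(-3\right)^{2}} = \frac{72 + o}{V + 9} = \frac{72 + o}{9 + V}$)
$w{\left(-25,-63 \right)} + 776 = \frac{72 - 63}{9 - 25} + 776 = \frac{1}{-16} \cdot 9 + 776 = \left(- \frac{1}{16}\right) 9 + 776 = - \frac{9}{16} + 776 = \frac{12407}{16}$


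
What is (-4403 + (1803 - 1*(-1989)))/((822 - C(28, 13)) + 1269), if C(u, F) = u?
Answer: -611/2063 ≈ -0.29617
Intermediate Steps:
(-4403 + (1803 - 1*(-1989)))/((822 - C(28, 13)) + 1269) = (-4403 + (1803 - 1*(-1989)))/((822 - 1*28) + 1269) = (-4403 + (1803 + 1989))/((822 - 28) + 1269) = (-4403 + 3792)/(794 + 1269) = -611/2063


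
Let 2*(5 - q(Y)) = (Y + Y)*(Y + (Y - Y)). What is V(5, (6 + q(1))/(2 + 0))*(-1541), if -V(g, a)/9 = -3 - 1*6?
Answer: -124821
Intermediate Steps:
q(Y) = 5 - Y² (q(Y) = 5 - (Y + Y)*(Y + (Y - Y))/2 = 5 - 2*Y*(Y + 0)/2 = 5 - 2*Y*Y/2 = 5 - Y²)
V(g, a) = 81 (V(g, a) = -9*(-3 - 1*6) = -9*(-3 - 6) = -9*(-9) = 81)
V(5, (6 + q(1))/(2 + 0))*(-1541) = 81*(-1541) = -124821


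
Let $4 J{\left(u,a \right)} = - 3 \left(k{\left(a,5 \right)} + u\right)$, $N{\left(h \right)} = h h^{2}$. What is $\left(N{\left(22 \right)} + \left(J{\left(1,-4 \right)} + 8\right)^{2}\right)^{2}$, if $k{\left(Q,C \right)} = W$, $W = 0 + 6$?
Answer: $\frac{29066499121}{256} \approx 1.1354 \cdot 10^{8}$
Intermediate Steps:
$W = 6$
$N{\left(h \right)} = h^{3}$
$k{\left(Q,C \right)} = 6$
$J{\left(u,a \right)} = - \frac{9}{2} - \frac{3 u}{4}$ ($J{\left(u,a \right)} = \frac{\left(-3\right) \left(6 + u\right)}{4} = \frac{-18 - 3 u}{4} = - \frac{9}{2} - \frac{3 u}{4}$)
$\left(N{\left(22 \right)} + \left(J{\left(1,-4 \right)} + 8\right)^{2}\right)^{2} = \left(22^{3} + \left(\left(- \frac{9}{2} - \frac{3}{4}\right) + 8\right)^{2}\right)^{2} = \left(10648 + \left(\left(- \frac{9}{2} - \frac{3}{4}\right) + 8\right)^{2}\right)^{2} = \left(10648 + \left(- \frac{21}{4} + 8\right)^{2}\right)^{2} = \left(10648 + \left(\frac{11}{4}\right)^{2}\right)^{2} = \left(10648 + \frac{121}{16}\right)^{2} = \left(\frac{170489}{16}\right)^{2} = \frac{29066499121}{256}$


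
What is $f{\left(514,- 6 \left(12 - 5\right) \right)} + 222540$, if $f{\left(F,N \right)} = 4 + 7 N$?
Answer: $222250$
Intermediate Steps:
$f{\left(514,- 6 \left(12 - 5\right) \right)} + 222540 = \left(4 + 7 \left(- 6 \left(12 - 5\right)\right)\right) + 222540 = \left(4 + 7 \left(\left(-6\right) 7\right)\right) + 222540 = \left(4 + 7 \left(-42\right)\right) + 222540 = \left(4 - 294\right) + 222540 = -290 + 222540 = 222250$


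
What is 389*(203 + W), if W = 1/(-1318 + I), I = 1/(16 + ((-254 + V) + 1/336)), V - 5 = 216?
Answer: 594416659099/7527434 ≈ 78967.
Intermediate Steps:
V = 221 (V = 5 + 216 = 221)
I = -336/5711 (I = 1/(16 + ((-254 + 221) + 1/336)) = 1/(16 + (-33 + 1/336)) = 1/(16 - 11087/336) = 1/(-5711/336) = -336/5711 ≈ -0.058834)
W = -5711/7527434 (W = 1/(-1318 - 336/5711) = 1/(-7527434/5711) = -5711/7527434 ≈ -0.00075869)
389*(203 + W) = 389*(203 - 5711/7527434) = 389*(1528063391/7527434) = 594416659099/7527434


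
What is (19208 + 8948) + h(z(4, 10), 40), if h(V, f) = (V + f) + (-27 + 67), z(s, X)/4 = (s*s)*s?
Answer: 28492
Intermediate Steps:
z(s, X) = 4*s**3 (z(s, X) = 4*((s*s)*s) = 4*(s**2*s) = 4*s**3)
h(V, f) = 40 + V + f (h(V, f) = (V + f) + 40 = 40 + V + f)
(19208 + 8948) + h(z(4, 10), 40) = (19208 + 8948) + (40 + 4*4**3 + 40) = 28156 + (40 + 4*64 + 40) = 28156 + (40 + 256 + 40) = 28156 + 336 = 28492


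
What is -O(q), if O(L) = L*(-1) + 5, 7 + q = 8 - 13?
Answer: -17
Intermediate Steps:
q = -12 (q = -7 + (8 - 13) = -7 - 5 = -12)
O(L) = 5 - L (O(L) = -L + 5 = 5 - L)
-O(q) = -(5 - 1*(-12)) = -(5 + 12) = -1*17 = -17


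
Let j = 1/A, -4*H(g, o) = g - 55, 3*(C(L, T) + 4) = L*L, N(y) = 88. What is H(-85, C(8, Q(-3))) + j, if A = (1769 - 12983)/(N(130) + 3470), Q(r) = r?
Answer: 64822/1869 ≈ 34.683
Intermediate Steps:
C(L, T) = -4 + L²/3 (C(L, T) = -4 + (L*L)/3 = -4 + L²/3)
H(g, o) = 55/4 - g/4 (H(g, o) = -(g - 55)/4 = -(-55 + g)/4 = 55/4 - g/4)
A = -1869/593 (A = (1769 - 12983)/(88 + 3470) = -11214/3558 = -11214*1/3558 = -1869/593 ≈ -3.1518)
j = -593/1869 (j = 1/(-1869/593) = -593/1869 ≈ -0.31728)
H(-85, C(8, Q(-3))) + j = (55/4 - ¼*(-85)) - 593/1869 = (55/4 + 85/4) - 593/1869 = 35 - 593/1869 = 64822/1869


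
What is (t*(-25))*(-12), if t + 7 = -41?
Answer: -14400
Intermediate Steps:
t = -48 (t = -7 - 41 = -48)
(t*(-25))*(-12) = -48*(-25)*(-12) = 1200*(-12) = -14400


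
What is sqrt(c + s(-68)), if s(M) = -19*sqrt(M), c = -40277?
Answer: sqrt(-40277 - 38*I*sqrt(17)) ≈ 0.3904 - 200.69*I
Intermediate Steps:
sqrt(c + s(-68)) = sqrt(-40277 - 38*I*sqrt(17))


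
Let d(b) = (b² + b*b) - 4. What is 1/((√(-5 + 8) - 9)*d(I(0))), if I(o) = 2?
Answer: -3/104 - √3/312 ≈ -0.034398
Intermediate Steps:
d(b) = -4 + 2*b² (d(b) = (b² + b²) - 4 = 2*b² - 4 = -4 + 2*b²)
1/((√(-5 + 8) - 9)*d(I(0))) = 1/((√(-5 + 8) - 9)*(-4 + 2*2²)) = 1/((√3 - 9)*(-4 + 2*4)) = 1/((-9 + √3)*(-4 + 8)) = 1/((-9 + √3)*4) = 1/(-36 + 4*√3)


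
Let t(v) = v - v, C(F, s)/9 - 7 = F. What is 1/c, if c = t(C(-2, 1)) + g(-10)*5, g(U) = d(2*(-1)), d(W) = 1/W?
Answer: -⅖ ≈ -0.40000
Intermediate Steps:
d(W) = 1/W
C(F, s) = 63 + 9*F
g(U) = -½ (g(U) = 1/(2*(-1)) = 1/(-2) = -½)
t(v) = 0
c = -5/2 (c = 0 - ½*5 = 0 - 5/2 = -5/2 ≈ -2.5000)
1/c = 1/(-5/2) = -⅖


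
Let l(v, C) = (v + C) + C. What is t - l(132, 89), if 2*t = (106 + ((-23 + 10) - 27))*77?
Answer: 2231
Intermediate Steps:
l(v, C) = v + 2*C (l(v, C) = (C + v) + C = v + 2*C)
t = 2541 (t = ((106 + ((-23 + 10) - 27))*77)/2 = ((106 + (-13 - 27))*77)/2 = ((106 - 40)*77)/2 = (66*77)/2 = (1/2)*5082 = 2541)
t - l(132, 89) = 2541 - (132 + 2*89) = 2541 - (132 + 178) = 2541 - 1*310 = 2541 - 310 = 2231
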